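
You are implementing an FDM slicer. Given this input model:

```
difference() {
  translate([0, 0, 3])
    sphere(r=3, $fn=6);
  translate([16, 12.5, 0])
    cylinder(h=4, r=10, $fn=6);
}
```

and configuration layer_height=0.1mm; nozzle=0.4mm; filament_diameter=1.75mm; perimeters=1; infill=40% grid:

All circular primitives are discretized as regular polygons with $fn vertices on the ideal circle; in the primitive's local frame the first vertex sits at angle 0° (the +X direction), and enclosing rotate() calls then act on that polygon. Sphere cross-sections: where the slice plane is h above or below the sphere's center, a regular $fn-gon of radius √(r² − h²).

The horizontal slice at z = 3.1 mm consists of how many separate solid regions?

1

At z = 3.1 mm: the r=3 sphere contributes a regular 6-gon of circumradius √(3²−0.1²) = 2.998; the cylinder at (16, 12.5): section is a regular 6-gon, circumradius r=10; After the difference (first − rest): starting from the r=3 sphere, the r=10 cylinder at (16, 12.5) misses the remaining region (no effect) — 1 connected region. The result has 1 disconnected region.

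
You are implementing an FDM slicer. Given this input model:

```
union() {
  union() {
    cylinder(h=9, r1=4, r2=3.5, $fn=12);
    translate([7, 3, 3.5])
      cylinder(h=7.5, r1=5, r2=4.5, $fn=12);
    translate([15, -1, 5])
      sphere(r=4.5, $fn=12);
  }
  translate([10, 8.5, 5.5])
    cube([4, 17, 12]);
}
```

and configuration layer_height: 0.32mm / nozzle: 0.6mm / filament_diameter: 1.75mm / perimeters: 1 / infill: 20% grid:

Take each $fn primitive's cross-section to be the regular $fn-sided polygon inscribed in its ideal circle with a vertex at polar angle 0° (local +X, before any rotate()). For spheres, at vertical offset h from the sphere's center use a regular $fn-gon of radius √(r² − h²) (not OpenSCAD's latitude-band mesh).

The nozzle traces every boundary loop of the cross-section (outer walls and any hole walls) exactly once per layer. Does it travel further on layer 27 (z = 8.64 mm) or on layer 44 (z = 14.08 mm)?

Layer 27 (z = 8.64): the cone: at t=0.960 of its height the radius interpolates to r₁+(r₂−r₁)t = 3.520, giving a regular 12-gon of that circumradius (perimeter = 2·12·3.520·sin(180°/12) = 21.87 mm); the cone at (7, 3): at t=0.685 of its height the radius interpolates to r₁+(r₂−r₁)t = 4.657, giving a regular 12-gon of that circumradius (perimeter = 2·12·4.657·sin(180°/12) = 28.93 mm); the r=4.5 sphere at (15, -1) contributes a regular 12-gon of circumradius √(4.5²−3.64²) = 2.646 (perimeter = 2·12·2.646·sin(180°/12) = 16.43 mm); Merging all regions: the regions partially overlap (shared area 0.60 mm²), so the edge portions inside another operand are dropped and the merged outline is re-measured after clipping — boundary = 62.48 mm; the cube at (10, 8.5) is present — its section is the full 4×17 rectangle (perimeter 42.00 mm); Merging all regions: the 2 present regions are separate (no shared area or edge), so areas and boundary lengths simply add and each stays a separate island — boundary = 104.48 mm. So its perimeter = 104.48 mm. Layer 44 (z = 14.08): the cone is absent (z outside [0, 9]); the cone at (7, 3) is not intersected at this z (z outside [3.5, 11]); the sphere at (15, -1) does not reach this height (|z−center|=9.080 > r=4.5); Merging all regions: nothing is present at this height; the 4×17 cube at (10, 8.5) contributes its full rectangle (perimeter 42.00 mm); Taking the union: only the 4×17 cube at (10, 8.5) is present, so the union is just that shape — boundary = 42.00 mm. So its perimeter = 42.00 mm. Layer 27 is larger (104.48 vs 42.00 mm).

layer 27 (z = 8.64 mm)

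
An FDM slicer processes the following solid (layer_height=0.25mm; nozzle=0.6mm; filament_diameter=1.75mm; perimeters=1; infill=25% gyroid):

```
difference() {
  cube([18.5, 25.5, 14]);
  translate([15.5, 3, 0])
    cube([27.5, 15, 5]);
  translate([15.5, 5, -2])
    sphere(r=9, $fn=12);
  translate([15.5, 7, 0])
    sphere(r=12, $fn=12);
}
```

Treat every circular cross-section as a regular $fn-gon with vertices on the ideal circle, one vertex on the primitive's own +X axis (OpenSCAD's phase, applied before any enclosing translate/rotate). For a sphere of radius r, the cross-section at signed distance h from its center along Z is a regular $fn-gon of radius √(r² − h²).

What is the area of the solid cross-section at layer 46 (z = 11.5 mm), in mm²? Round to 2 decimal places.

437.18 mm²

At z = 11.5 mm: the cube is present — its section is the full 18.5×25.5 rectangle (area 471.75 mm²); the cube at (15.5, 3) is not intersected at this z (z outside [0, 5]); the sphere at (15.5, 5) does not reach this height (|z−center|=13.500 > r=9); the r=12 sphere at (15.5, 7) contributes a regular 12-gon of circumradius √(12²−11.5²) = 3.428 (area = (12/2)·3.428²·sin(360°/12) = 35.25 mm²); Subtracting the remaining from the first: starting from the 18.5×25.5 cube (471.75 mm²), the r=12 sphere at (15.5, 7) partially overlaps it — only the 34.57 mm² overlap (of its 35.25 mm²) is removed, clipping the outline — area = 437.18 mm². Overall, the cross-section is a single solid region. Net area = 437.18 mm².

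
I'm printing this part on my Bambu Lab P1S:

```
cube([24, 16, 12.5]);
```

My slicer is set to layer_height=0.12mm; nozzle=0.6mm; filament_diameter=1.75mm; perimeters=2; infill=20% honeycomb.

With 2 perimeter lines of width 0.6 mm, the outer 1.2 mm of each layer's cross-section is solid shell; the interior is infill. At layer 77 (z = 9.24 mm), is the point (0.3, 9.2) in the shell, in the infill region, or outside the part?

At z = 9.24 mm: the cube (footprint 24×16) is included at this height. Overall, the cross-section is a single solid region. The nearest boundary edge runs (0.00, 16.00)→(0.00, 0.00); distance from the point to it = 0.30 mm. The point is inside the cross-section, 0.30 mm from the nearest boundary — within the 1.2 mm shell band (2 × 0.6).

shell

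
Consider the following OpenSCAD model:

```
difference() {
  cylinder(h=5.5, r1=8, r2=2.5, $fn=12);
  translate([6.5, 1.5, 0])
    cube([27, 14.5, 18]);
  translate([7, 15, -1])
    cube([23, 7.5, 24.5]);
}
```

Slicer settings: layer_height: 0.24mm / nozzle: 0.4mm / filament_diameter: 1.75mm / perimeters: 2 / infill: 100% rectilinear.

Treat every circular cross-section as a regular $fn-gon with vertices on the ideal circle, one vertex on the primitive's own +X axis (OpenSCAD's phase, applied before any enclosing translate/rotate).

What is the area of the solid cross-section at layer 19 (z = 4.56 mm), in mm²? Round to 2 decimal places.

At z = 4.56 mm: the cone contributes a regular 12-gon of circumradius 3.440 (interpolated between r1=8 and r2=2.5 at t=0.829) (area = (12/2)·3.440²·sin(360°/12) = 35.50 mm²); the 27×14.5 cube at (6.5, 1.5) contributes its full rectangle (area 391.50 mm²); the cube at (7, 15) (footprint 23×7.5) is included at this height (area 172.50 mm²); Taking the first minus the rest: starting from the cone (35.50 mm²), the 27×14.5 cube at (6.5, 1.5) misses the remaining region (no effect); the 23×7.5 cube at (7, 15) misses the remaining region (no effect) — area = 35.50 mm². Overall, the cross-section is a single solid region. Net area = 35.50 mm².

35.50 mm²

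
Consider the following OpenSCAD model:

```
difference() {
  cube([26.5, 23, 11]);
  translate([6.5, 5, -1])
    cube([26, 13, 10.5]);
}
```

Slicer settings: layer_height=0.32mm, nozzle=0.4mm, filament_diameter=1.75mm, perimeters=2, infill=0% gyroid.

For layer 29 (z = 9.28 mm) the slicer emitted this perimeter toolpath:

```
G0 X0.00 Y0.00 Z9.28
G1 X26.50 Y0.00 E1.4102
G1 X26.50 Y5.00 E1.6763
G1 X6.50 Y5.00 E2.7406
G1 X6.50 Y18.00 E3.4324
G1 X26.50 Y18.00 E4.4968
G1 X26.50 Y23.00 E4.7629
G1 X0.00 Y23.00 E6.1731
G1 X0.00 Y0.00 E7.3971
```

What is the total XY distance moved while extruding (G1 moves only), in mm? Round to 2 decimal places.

Sum the Euclidean lengths of each G1 segment: total = 139.00 mm.

139.00 mm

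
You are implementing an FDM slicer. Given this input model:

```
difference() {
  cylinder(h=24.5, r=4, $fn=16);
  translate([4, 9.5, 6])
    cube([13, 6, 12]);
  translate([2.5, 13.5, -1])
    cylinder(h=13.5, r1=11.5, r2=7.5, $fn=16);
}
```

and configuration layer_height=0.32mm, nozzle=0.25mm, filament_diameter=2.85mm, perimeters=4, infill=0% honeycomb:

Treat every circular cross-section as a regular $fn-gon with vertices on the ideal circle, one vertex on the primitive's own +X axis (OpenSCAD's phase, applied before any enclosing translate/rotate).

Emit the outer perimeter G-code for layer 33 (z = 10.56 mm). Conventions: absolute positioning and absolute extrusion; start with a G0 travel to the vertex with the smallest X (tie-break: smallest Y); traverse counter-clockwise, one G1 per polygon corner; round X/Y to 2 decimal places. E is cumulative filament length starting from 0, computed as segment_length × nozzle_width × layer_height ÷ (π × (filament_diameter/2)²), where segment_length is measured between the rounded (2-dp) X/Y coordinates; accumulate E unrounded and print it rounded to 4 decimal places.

G0 X-4.00 Y0.00 Z10.56
G1 X-3.70 Y-1.53 E0.0196
G1 X-2.83 Y-2.83 E0.0392
G1 X-1.53 Y-3.70 E0.0588
G1 X0.00 Y-4.00 E0.0783
G1 X1.53 Y-3.70 E0.0979
G1 X2.83 Y-2.83 E0.1175
G1 X3.70 Y-1.53 E0.1371
G1 X4.00 Y0.00 E0.1567
G1 X3.70 Y1.53 E0.1762
G1 X2.83 Y2.83 E0.1958
G1 X1.53 Y3.70 E0.2155
G1 X0.00 Y4.00 E0.2350
G1 X-1.53 Y3.70 E0.2546
G1 X-2.83 Y2.83 E0.2742
G1 X-3.70 Y1.53 E0.2938
G1 X-4.00 Y0.00 E0.3133

At z = 10.56 mm: the r=4 cylinder gives a regular 16-gon of circumradius 4 (constant along its height); the 13×6 cube at (4, 9.5) contributes its full rectangle; the cone at (2.5, 13.5) contributes a regular 16-gon of circumradius 8.075 (interpolated between r1=11.5 and r2=7.5 at t=0.856); Subtracting the remaining from the first: starting from the r=4 cylinder, the 13×6 cube at (4, 9.5) misses the remaining region (no effect); the cone at (2.5, 13.5) misses the remaining region (no effect) — 1 connected region. The outline is a single polygon with 16 vertices. Extrusion per mm of travel: 0.25 × 0.32 / (π × 1.425²) = 0.012540. Accumulating E over each segment gives final E = 0.3133.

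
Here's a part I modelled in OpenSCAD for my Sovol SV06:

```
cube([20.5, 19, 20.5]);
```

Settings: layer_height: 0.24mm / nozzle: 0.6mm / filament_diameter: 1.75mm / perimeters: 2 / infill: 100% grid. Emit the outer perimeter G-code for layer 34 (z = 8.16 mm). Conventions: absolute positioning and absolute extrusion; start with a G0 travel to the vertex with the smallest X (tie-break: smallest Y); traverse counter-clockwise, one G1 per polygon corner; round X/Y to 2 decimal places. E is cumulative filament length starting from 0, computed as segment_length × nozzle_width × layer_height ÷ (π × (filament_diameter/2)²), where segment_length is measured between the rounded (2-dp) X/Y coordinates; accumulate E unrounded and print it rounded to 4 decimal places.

At z = 8.16 mm: the cube (footprint 20.5×19) is included at this height. The outline is a single polygon with 4 vertices. Extrusion per mm of travel: 0.6 × 0.24 / (π × 0.875²) = 0.059868. Accumulating E over each segment gives final E = 4.7296.

G0 X0.00 Y0.00 Z8.16
G1 X20.50 Y0.00 E1.2273
G1 X20.50 Y19.00 E2.3648
G1 X0.00 Y19.00 E3.5921
G1 X0.00 Y0.00 E4.7296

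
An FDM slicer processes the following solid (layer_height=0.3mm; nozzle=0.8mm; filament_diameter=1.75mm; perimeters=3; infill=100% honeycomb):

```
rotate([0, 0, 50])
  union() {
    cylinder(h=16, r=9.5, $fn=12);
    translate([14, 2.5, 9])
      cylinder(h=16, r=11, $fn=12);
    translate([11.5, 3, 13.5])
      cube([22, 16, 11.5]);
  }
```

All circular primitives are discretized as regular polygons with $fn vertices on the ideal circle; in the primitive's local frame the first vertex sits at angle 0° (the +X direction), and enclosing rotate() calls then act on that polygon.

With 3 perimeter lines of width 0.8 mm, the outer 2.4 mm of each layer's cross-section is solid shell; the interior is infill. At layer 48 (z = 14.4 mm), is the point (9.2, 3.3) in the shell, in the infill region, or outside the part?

At z = 14.4 mm: the cylinder: section is a regular 12-gon, circumradius r=9.5; the cylinder at (14, 2.5): section is a regular 12-gon, circumradius r=11; the cube at (11.5, 3) (footprint 22×16) is included at this height; Combining (union): the regions partially overlap (shared area 166.96 mm²), so overlapping operands fuse into one piece — 1 connected region; (whole slice rotated 50° about Z — lengths, areas and connectivity unchanged). Overall, the cross-section is a single solid region. Undo the 50° rotation: the query point maps to (8.442, -4.926) in the un-rotated model frame. The nearest boundary edge runs (8.50, -7.03)→(7.23, -5.75); distance from the point to it = 1.44 mm. The point is inside the cross-section, 1.44 mm from the nearest boundary — within the 2.4 mm shell band (3 × 0.8).

shell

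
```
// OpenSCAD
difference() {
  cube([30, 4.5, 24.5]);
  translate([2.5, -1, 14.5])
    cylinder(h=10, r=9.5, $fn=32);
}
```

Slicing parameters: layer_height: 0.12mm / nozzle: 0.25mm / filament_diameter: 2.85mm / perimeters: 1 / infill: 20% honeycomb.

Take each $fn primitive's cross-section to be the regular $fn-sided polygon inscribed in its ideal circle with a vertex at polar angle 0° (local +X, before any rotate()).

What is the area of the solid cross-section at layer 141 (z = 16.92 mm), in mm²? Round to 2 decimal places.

84.21 mm²

At z = 16.92 mm: the cube (footprint 30×4.5) is included at this height (area 135.00 mm²); the r=9.5 cylinder at (2.5, -1) gives a regular 32-gon of circumradius 9.5 (constant along its height) (area = (32/2)·9.500²·sin(360°/32) = 281.71 mm²); Subtracting the remaining from the first: starting from the 30×4.5 cube (135.00 mm²), the r=9.5 cylinder at (2.5, -1) partially overlaps it — only the 50.79 mm² overlap (of its 281.71 mm²) is removed, clipping the outline — area = 84.21 mm². Overall, the cross-section is a single solid region. Net area = 84.21 mm².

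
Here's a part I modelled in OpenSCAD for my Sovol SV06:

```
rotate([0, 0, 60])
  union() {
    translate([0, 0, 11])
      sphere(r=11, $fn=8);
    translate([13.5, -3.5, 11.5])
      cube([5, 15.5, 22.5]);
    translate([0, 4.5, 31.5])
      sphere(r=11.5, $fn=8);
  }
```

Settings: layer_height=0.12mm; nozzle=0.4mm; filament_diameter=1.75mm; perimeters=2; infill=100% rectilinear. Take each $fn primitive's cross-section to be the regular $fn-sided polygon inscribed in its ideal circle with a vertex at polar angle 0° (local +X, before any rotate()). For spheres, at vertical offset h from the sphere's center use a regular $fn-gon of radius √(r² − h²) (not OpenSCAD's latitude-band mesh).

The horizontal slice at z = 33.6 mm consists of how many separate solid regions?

2

At z = 33.6 mm: the sphere is absent (|z−center|=22.600 > r=11); the 5×15.5 cube at (13.5, -3.5) contributes its full rectangle; the r=11.5 sphere at (0, 4.5) contributes a regular 8-gon of circumradius √(11.5²−2.1²) = 11.307; Combining (union): the 2 present regions are separate (no shared area or edge), so areas and boundary lengths simply add and each stays a separate island — 2 connected regions; (rotated 60° about Z; rotation is an isometry so areas/perimeters/island counts are preserved). The result has 2 disconnected regions.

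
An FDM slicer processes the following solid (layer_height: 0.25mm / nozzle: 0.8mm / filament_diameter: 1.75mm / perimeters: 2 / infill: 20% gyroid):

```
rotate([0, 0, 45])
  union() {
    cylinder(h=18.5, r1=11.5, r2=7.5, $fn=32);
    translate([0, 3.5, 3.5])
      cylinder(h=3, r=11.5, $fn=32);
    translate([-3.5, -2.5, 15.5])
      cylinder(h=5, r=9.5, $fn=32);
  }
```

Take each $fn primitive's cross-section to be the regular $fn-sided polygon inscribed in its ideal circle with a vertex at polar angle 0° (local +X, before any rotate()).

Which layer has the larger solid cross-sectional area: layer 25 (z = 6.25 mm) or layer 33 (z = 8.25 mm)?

Layer 25 (z = 6.25): the cone (r1=11.5→r2=7.5) has section circumradius 10.149 here — a regular 32-gon (area = (32/2)·10.149²·sin(360°/32) = 321.49 mm²); the r=11.5 cylinder at (0, 3.5) gives a regular 32-gon of circumradius 11.5 (constant along its height) (area = (32/2)·11.500²·sin(360°/32) = 412.81 mm²); the cylinder at (-3.5, -2.5) is absent (z outside [15.5, 20.5]); Merging all regions: the regions partially overlap — summed areas 734.30 mm² minus the doubly-counted overlap 286.25 mm² gives 448.06 mm² — area = 448.06 mm²; (whole slice rotated 45° about Z — lengths, areas and connectivity unchanged). So its area = 448.06 mm². Layer 33 (z = 8.25): the cone (r1=11.5→r2=7.5) has section circumradius 9.716 here — a regular 32-gon (area = (32/2)·9.716²·sin(360°/32) = 294.68 mm²); the cylinder at (0, 3.5) is not intersected at this z (z outside [3.5, 6.5]); the cylinder at (-3.5, -2.5) is not intersected at this z (z outside [15.5, 20.5]); Combining (union): only the cone is present, so the union is just that shape — area = 294.68 mm²; (rotated 45° about Z; rotation is an isometry so areas/perimeters/island counts are preserved). So its area = 294.68 mm². Layer 25 is larger (448.06 vs 294.68 mm²).

layer 25 (z = 6.25 mm)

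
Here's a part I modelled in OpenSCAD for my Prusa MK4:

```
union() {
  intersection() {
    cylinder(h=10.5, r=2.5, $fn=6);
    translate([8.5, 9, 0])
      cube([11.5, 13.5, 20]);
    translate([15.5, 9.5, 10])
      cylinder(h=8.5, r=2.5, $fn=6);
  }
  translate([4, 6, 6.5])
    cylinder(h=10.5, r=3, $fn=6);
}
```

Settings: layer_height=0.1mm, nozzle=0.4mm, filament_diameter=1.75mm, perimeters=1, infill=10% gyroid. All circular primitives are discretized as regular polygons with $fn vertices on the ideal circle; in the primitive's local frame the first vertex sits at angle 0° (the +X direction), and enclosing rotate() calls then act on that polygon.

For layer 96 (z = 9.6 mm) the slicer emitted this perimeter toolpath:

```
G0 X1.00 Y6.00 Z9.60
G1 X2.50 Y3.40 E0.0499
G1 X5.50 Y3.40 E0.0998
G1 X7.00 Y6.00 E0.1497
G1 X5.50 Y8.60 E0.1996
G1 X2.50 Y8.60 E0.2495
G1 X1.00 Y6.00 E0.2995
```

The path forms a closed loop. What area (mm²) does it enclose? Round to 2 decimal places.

23.40 mm²

Apply the shoelace formula to the sequence of (X, Y) vertices; enclosed area = 23.40 mm².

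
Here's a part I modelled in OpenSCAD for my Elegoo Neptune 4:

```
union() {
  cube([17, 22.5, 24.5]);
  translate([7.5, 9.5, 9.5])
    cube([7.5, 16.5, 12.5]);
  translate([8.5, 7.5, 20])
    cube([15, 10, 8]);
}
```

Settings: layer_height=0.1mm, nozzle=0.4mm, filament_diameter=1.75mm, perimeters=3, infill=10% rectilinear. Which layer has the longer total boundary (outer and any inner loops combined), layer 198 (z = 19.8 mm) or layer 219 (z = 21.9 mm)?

layer 219 (z = 21.9 mm)

Layer 198 (z = 19.8): the cube (footprint 17×22.5) is included at this height (perimeter 79.00 mm); the 7.5×16.5 cube at (7.5, 9.5) contributes its full rectangle (perimeter 48.00 mm); the cube at (8.5, 7.5) is absent (z outside [20, 28]); Combining (union): the regions partially overlap (shared area 97.50 mm²), so the edge portions inside another operand are dropped and the merged outline is re-measured after clipping — boundary = 86.00 mm. So its perimeter = 86.00 mm. Layer 219 (z = 21.9): the cube is present — its section is the full 17×22.5 rectangle (perimeter 79.00 mm); the 7.5×16.5 cube at (7.5, 9.5) contributes its full rectangle (perimeter 48.00 mm); the cube at (8.5, 7.5) is present — its section is the full 15×10 rectangle (perimeter 50.00 mm); Taking the union: the regions partially overlap (shared area 182.50 mm²), so the edge portions inside another operand are dropped and the merged outline is re-measured after clipping — boundary = 99.00 mm. So its perimeter = 99.00 mm. Layer 219 is larger (99.00 vs 86.00 mm).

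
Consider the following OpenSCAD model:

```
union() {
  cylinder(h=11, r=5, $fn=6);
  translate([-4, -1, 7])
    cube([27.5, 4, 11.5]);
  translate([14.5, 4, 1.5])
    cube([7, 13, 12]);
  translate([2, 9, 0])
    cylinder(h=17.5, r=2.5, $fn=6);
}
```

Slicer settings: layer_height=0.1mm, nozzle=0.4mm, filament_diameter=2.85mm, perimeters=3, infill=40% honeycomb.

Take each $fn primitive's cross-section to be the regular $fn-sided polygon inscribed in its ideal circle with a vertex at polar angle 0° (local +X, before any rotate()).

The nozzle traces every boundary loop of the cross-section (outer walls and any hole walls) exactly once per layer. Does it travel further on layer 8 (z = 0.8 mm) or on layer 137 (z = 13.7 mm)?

Layer 8 (z = 0.8): the r=5 cylinder contributes a regular 6-gon of circumradius 5 (perimeter = 2·6·5.000·sin(180°/6) = 30.00 mm); the cube at (-4, -1) is not intersected at this z (z outside [7, 18.5]); the cube at (14.5, 4) is not intersected at this z (z outside [1.5, 13.5]); the cylinder at (2, 9): section is a regular 6-gon, circumradius r=2.5 (perimeter = 2·6·2.500·sin(180°/6) = 15.00 mm); Merging all regions: the 2 present regions are separate (no shared area or edge), so areas and boundary lengths simply add and each stays a separate island — boundary = 45.00 mm. So its perimeter = 45.00 mm. Layer 137 (z = 13.7): the cylinder is not intersected at this z (z outside [0, 11]); the cube at (-4, -1) is present — its section is the full 27.5×4 rectangle (perimeter 63.00 mm); the cube at (14.5, 4) is not intersected at this z (z outside [1.5, 13.5]); the r=2.5 cylinder at (2, 9) contributes a regular 6-gon of circumradius 2.5 (perimeter = 2·6·2.500·sin(180°/6) = 15.00 mm); Combining (union): the 2 present regions are separate (no shared area or edge), so areas and boundary lengths simply add and each stays a separate island — boundary = 78.00 mm. So its perimeter = 78.00 mm. Layer 137 is larger (78.00 vs 45.00 mm).

layer 137 (z = 13.7 mm)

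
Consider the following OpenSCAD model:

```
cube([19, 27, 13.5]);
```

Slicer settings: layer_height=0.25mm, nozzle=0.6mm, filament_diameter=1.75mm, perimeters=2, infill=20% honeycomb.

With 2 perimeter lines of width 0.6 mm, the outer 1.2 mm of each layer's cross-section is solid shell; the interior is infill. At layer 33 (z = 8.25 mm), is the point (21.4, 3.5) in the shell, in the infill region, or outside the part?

outside

At z = 8.25 mm: the cube (footprint 19×27) is included at this height. Overall, the cross-section is a single solid region. The nearest boundary edge runs (19.00, 0.00)→(19.00, 27.00); distance from the point to it = 2.40 mm. The point is not inside any of the regions above, so it lies outside the cross-section (2.40 mm from the nearest boundary).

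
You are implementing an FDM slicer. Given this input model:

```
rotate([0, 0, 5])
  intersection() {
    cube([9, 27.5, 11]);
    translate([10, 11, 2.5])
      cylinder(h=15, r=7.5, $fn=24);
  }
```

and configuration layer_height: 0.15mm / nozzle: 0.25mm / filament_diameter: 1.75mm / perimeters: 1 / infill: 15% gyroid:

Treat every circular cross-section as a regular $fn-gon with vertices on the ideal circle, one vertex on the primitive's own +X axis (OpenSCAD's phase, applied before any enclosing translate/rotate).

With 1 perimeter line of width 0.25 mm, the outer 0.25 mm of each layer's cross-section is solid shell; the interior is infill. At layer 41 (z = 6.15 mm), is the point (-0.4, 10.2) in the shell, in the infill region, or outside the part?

At z = 6.15 mm: the 9×27.5 cube contributes its full rectangle; the r=7.5 cylinder at (10, 11) gives a regular 24-gon of circumradius 7.5 (constant along its height); Keeping only the common overlap: the r=7.5 cylinder at (10, 11) partially overlaps the 9×27.5 cube; clipping to the common part keeps 72.48 mm² — 1 connected region; (rotated 5° about Z; rotation is an isometry so areas/perimeters/island counts are preserved). Overall, the cross-section is a single solid region. Undo the 5° rotation: the query point maps to (0.491, 10.196) in the un-rotated model frame. The nearest boundary edge runs (2.76, 9.06)→(2.50, 11.00); distance from the point to it = 2.10 mm. The point is not inside any of the regions above, so it lies outside the cross-section (2.10 mm from the nearest boundary).

outside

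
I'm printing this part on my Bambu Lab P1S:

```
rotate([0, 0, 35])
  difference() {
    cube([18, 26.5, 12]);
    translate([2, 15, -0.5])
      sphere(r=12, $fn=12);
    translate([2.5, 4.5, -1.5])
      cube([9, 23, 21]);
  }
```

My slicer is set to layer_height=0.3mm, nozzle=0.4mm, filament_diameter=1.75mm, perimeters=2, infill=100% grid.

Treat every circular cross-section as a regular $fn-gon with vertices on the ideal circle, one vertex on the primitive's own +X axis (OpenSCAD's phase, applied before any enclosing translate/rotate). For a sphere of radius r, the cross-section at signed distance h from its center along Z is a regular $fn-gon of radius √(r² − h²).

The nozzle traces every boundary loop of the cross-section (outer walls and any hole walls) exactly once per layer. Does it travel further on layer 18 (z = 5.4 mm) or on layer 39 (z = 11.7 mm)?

layer 39 (z = 11.7 mm)

Layer 18 (z = 5.4): the cube (footprint 18×26.5) is included at this height (perimeter 89.00 mm); the sphere at (2, 15): section is a regular 12-gon, circumradius = √(r²−h²) = √(12²−5.9²) = 10.449 (perimeter = 2·12·10.449·sin(180°/12) = 64.91 mm); the cube at (2.5, 4.5) (footprint 9×23) is included at this height (perimeter 64.00 mm); Taking the first minus the rest: starting from the 18×26.5 cube, the r=12 sphere at (2, 15) partially overlaps it — only the 204.51 mm² overlap (of its 327.57 mm²) is removed, clipping the outline; the 9×23 cube at (2.5, 4.5) partially overlaps it — only the 47.96 mm² overlap (of its 207.00 mm²) is removed, clipping the outline — boundary = 97.97 mm; (rotated 35° about Z; rotation is an isometry so areas/perimeters/island counts are preserved). So its perimeter = 97.97 mm. Layer 39 (z = 11.7): the 18×26.5 cube contributes its full rectangle (perimeter 89.00 mm); the sphere at (2, 15) is absent (|z−center|=12.200 > r=12); the cube at (2.5, 4.5) is present — its section is the full 9×23 rectangle (perimeter 64.00 mm); After the difference (first − rest): starting from the 18×26.5 cube, the 9×23 cube at (2.5, 4.5) partially overlaps it — only the 198.00 mm² overlap (of its 207.00 mm²) is removed, clipping the outline — boundary = 133.00 mm; (rotated 35° about Z; rotation is an isometry so areas/perimeters/island counts are preserved). So its perimeter = 133.00 mm. Layer 39 is larger (133.00 vs 97.97 mm).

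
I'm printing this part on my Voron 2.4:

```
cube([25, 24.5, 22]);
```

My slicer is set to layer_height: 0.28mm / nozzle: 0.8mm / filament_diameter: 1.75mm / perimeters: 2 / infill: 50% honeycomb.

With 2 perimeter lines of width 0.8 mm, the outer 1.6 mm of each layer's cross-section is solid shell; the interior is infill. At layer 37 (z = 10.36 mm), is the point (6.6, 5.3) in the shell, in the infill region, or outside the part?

At z = 10.36 mm: the 25×24.5 cube contributes its full rectangle. Overall, the cross-section is a single solid region. The nearest boundary edge runs (0.00, 0.00)→(25.00, 0.00); distance from the point to it = 5.30 mm. The point is inside the cross-section and 5.30 mm from the nearest boundary — more than the 1.6 mm shell width (2 × 0.8), so it's in the infill interior.

infill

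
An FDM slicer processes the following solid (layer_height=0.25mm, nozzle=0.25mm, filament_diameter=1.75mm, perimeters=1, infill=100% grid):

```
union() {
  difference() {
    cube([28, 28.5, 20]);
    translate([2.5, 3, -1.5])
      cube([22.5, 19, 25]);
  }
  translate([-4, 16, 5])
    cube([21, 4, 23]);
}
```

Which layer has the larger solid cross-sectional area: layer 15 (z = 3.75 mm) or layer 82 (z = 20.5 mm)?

Layer 15 (z = 3.75): the 28×28.5 cube contributes its full rectangle (area 798.00 mm²); the cube at (2.5, 3) (footprint 22.5×19) is included at this height (area 427.50 mm²); Taking the first minus the rest: starting from the 28×28.5 cube (798.00 mm²), the 22.5×19 cube at (2.5, 3) lies wholly inside it (removes its full 427.50 mm² and its 83.00 mm outline becomes a hole wall) — area = 370.50 mm²; the cube at (-4, 16) is not intersected at this z (z outside [5, 28]); Combining (union): only that combined region is present, so the union is just that shape — area = 370.50 mm². So its area = 370.50 mm². Layer 82 (z = 20.5): the cube does not reach this height (z outside [0, 20]); the cube at (2.5, 3) (footprint 22.5×19) is included at this height (area 427.50 mm²); Subtracting the remaining from the first: the first operand is absent here, so nothing remains; the 21×4 cube at (-4, 16) contributes its full rectangle (area 84.00 mm²); Merging all regions: only the 21×4 cube at (-4, 16) is present, so the union is just that shape — area = 84.00 mm². So its area = 84.00 mm². Layer 15 is larger (370.50 vs 84.00 mm²).

layer 15 (z = 3.75 mm)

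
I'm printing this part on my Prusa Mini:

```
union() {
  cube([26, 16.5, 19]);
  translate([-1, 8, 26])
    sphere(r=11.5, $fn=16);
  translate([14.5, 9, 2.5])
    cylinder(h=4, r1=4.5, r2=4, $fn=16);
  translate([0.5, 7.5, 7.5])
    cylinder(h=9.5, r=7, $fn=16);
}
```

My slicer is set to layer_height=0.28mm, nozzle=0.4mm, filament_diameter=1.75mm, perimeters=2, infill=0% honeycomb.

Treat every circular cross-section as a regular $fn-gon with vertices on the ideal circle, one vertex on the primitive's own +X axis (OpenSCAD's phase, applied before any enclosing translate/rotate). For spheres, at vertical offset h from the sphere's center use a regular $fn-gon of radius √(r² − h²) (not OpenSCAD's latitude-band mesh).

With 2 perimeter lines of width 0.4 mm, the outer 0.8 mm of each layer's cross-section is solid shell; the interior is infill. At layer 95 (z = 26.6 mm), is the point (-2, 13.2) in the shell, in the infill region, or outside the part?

At z = 26.6 mm: the cube is absent (z outside [0, 19]); the r=11.5 sphere at (-1, 8) contributes a regular 16-gon of circumradius √(11.5²−0.6²) = 11.484; the cone at (14.5, 9) is absent (z outside [2.5, 6.5]); the cylinder at (0.5, 7.5) is not intersected at this z (z outside [7.5, 17]); Taking the union: only the r=11.5 sphere at (-1, 8) is present, so the union is just that shape — 1 connected region. Overall, the cross-section is a single solid region. The nearest boundary edge runs (-1.00, 19.48)→(-5.39, 18.61); distance from the point to it = 5.97 mm. The point is inside the cross-section and 5.97 mm from the nearest boundary — more than the 0.8 mm shell width (2 × 0.4), so it's in the infill interior.

infill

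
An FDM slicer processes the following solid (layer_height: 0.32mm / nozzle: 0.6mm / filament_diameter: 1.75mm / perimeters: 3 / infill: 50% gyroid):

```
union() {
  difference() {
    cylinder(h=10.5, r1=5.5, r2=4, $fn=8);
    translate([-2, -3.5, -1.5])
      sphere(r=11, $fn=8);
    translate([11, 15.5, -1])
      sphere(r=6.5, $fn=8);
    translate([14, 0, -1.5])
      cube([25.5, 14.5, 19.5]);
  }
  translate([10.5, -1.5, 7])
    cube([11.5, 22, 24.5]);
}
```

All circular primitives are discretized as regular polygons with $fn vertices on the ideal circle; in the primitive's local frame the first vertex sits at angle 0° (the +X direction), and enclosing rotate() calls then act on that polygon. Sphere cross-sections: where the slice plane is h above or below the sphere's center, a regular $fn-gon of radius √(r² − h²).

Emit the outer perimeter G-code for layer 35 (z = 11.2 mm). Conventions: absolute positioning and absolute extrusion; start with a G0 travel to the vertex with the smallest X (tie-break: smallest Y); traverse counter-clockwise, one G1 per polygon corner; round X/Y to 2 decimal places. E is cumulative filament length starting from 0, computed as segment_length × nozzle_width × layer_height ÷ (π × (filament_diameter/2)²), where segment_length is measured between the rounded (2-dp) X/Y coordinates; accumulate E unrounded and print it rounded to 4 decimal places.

G0 X10.50 Y-1.50 Z11.20
G1 X22.00 Y-1.50 E0.9180
G1 X22.00 Y20.50 E2.6741
G1 X10.50 Y20.50 E3.5921
G1 X10.50 Y-1.50 E5.3482

At z = 11.2 mm: the cone does not reach this height (z outside [0, 10.5]); the sphere at (-2, -3.5) does not reach this height (|z−center|=12.700 > r=11); the sphere at (11, 15.5) is absent (|z−center|=12.200 > r=6.5); the cube at (14, 0) is present — its section is the full 25.5×14.5 rectangle; Subtracting the remaining from the first: the first operand is absent here, so nothing remains; the cube at (10.5, -1.5) is present — its section is the full 11.5×22 rectangle; Combining (union): only the 11.5×22 cube at (10.5, -1.5) is present, so the union is just that shape — 1 connected region. The outline is a single polygon with 4 vertices. Extrusion per mm of travel: 0.6 × 0.32 / (π × 0.875²) = 0.079824. Accumulating E over each segment gives final E = 5.3482.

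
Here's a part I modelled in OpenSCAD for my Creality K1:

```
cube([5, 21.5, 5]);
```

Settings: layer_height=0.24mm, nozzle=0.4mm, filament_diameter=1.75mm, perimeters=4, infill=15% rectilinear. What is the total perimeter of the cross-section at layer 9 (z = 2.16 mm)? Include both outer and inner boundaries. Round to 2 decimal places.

At z = 2.16 mm: the 5×21.5 cube contributes its full rectangle (perimeter 53.00 mm). Overall, the cross-section is a single solid region. Total boundary length (outer) = 53.00 mm.

53.00 mm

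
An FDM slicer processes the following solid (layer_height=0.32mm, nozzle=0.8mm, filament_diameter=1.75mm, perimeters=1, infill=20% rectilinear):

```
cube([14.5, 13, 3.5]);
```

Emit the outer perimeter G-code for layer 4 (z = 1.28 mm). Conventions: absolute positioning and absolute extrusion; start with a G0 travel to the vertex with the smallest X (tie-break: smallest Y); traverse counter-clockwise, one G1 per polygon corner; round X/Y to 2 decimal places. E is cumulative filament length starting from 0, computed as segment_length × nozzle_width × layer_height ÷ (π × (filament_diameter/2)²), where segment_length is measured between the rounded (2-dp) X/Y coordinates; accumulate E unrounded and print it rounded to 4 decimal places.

G0 X0.00 Y0.00 Z1.28
G1 X14.50 Y0.00 E1.5433
G1 X14.50 Y13.00 E2.9269
G1 X0.00 Y13.00 E4.4702
G1 X0.00 Y0.00 E5.8538

At z = 1.28 mm: the cube (footprint 14.5×13) is included at this height. The outline is a single polygon with 4 vertices. Extrusion per mm of travel: 0.8 × 0.32 / (π × 0.875²) = 0.106432. Accumulating E over each segment gives final E = 5.8538.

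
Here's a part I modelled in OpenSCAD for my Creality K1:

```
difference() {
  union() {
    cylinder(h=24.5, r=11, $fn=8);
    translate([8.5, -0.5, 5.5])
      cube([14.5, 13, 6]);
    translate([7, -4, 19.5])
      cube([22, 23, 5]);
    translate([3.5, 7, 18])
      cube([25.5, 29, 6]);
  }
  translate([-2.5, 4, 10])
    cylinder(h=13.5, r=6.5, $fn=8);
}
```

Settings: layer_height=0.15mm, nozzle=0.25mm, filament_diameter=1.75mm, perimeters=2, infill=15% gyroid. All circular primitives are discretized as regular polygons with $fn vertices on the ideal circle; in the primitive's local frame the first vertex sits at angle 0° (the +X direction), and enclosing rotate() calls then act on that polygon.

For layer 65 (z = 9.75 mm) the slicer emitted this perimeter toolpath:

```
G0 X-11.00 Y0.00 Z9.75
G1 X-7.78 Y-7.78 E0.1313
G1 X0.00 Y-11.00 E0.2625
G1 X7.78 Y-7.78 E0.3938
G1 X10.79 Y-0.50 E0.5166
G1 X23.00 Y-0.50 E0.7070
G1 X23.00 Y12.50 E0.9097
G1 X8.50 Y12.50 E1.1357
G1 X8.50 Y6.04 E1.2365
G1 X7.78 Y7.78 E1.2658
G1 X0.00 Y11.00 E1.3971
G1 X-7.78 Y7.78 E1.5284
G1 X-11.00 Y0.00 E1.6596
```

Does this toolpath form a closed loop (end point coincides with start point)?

yes

Start point (G0): (-11.00, 0.00). End point (last G1): the path returns to the start — closed.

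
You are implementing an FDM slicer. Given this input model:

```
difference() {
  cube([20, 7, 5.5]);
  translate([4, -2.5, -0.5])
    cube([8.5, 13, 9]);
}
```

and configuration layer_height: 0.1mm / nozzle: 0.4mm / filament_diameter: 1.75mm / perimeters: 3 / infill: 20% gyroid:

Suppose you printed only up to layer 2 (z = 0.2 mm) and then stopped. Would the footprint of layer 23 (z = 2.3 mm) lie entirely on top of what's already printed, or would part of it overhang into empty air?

Compare the two slices. At z = 0.2: the cube is present — its section is the full 20×7 rectangle (area 140.00 mm²); the cube at (4, -2.5) is present — its section is the full 8.5×13 rectangle (area 110.50 mm²); After the difference (first − rest): starting from the 20×7 cube (140.00 mm²), the 8.5×13 cube at (4, -2.5) partially overlaps it — only the 59.50 mm² overlap (of its 110.50 mm²) is removed, clipping the outline — area = 80.50 mm². At z = 2.3: the 20×7 cube contributes its full rectangle (area 140.00 mm²); the 8.5×13 cube at (4, -2.5) contributes its full rectangle (area 110.50 mm²); Subtracting the remaining from the first: starting from the 20×7 cube (140.00 mm²), the 8.5×13 cube at (4, -2.5) partially overlaps it — only the 59.50 mm² overlap (of its 110.50 mm²) is removed, clipping the outline — area = 80.50 mm². Checking containment: the cross-section at z = 2.3 is a subset of the cross-section at z = 0.2.

entirely on top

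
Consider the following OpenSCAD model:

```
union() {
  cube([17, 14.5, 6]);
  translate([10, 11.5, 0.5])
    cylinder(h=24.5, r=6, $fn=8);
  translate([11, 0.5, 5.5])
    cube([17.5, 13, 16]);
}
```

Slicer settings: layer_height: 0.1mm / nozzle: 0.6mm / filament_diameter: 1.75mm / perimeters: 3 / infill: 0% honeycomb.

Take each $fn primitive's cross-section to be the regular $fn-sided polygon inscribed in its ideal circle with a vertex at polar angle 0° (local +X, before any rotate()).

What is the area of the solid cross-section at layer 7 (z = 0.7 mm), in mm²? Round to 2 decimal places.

At z = 0.7 mm: the cube is present — its section is the full 17×14.5 rectangle (area 246.50 mm²); the cylinder at (10, 11.5): section is a regular 8-gon, circumradius r=6 (area = (8/2)·6.000²·sin(360°/8) = 101.82 mm²); the cube at (11, 0.5) does not reach this height (z outside [5.5, 21.5]); Combining (union): the regions partially overlap — summed areas 348.32 mm² minus the doubly-counted overlap 83.18 mm² gives 265.14 mm² — area = 265.14 mm². Overall, the cross-section is a single solid region. Net area = 265.14 mm².

265.14 mm²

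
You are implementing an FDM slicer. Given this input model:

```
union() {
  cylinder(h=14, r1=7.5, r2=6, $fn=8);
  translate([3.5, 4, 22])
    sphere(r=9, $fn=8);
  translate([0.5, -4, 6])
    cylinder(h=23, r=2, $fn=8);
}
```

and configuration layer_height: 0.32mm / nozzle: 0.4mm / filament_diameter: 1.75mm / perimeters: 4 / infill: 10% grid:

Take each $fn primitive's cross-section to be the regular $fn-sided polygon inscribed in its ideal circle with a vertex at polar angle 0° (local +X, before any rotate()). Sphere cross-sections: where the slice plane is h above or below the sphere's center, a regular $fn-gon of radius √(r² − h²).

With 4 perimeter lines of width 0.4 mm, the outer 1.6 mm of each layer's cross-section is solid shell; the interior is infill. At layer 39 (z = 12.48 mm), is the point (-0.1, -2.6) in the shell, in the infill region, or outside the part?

At z = 12.48 mm: the cone (r1=7.5→r2=6) has section circumradius 6.163 here — a regular 8-gon; the sphere at (3.5, 4) does not reach this height (|z−center|=9.520 > r=9); the r=2 cylinder at (0.5, -4) gives a regular 8-gon of circumradius 2 (constant along its height); Merging all regions: the regions partially overlap (shared area 11.25 mm²), so overlapping operands fuse into one piece — 1 connected region. Overall, the cross-section is a single solid region. The nearest boundary edge runs (-0.00, -6.16)→(-4.36, -4.36); distance from the point to it = 3.25 mm. The point is inside the cross-section and 3.25 mm from the nearest boundary — more than the 1.6 mm shell width (4 × 0.4), so it's in the infill interior.

infill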